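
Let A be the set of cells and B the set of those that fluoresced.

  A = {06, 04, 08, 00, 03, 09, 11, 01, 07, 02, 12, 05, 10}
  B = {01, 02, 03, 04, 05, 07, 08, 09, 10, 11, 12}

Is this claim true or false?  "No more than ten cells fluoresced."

'No more than ten cells fluoresced' holds iff |A ∩ B| ≤ 10.
A (the restrictor) = {06, 04, 08, 00, 03, 09, 11, 01, 07, 02, 12, 05, 10}, |A| = 13.
A ∩ B = {04, 08, 03, 09, 11, 01, 07, 02, 12, 05, 10}, so |A ∩ B| = 11.
|A ∩ B| = 11, so the statement is false.

False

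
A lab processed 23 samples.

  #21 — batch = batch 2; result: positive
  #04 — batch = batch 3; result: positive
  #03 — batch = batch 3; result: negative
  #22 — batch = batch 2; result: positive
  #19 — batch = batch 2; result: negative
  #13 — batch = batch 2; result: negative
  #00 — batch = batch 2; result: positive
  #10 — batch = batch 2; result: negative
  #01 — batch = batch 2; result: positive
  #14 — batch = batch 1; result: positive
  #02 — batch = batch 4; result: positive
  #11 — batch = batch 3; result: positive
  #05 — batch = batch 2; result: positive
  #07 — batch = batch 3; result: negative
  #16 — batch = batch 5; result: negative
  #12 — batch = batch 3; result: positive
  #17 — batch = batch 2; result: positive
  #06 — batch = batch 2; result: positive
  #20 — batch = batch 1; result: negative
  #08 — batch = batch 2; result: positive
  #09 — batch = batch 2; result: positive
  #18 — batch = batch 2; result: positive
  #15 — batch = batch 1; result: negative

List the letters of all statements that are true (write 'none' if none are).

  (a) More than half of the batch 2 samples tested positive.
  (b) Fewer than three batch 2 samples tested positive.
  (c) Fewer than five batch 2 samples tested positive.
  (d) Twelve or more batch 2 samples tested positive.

(a)

|A| = 13, |A ∩ B| = 10, |A ∖ B| = 3.
(a) |A ∩ B| > |A ∖ B|: holds.
(b) |A ∩ B| < 3: fails.
(c) |A ∩ B| < 5: fails.
(d) |A ∩ B| ≥ 12: fails.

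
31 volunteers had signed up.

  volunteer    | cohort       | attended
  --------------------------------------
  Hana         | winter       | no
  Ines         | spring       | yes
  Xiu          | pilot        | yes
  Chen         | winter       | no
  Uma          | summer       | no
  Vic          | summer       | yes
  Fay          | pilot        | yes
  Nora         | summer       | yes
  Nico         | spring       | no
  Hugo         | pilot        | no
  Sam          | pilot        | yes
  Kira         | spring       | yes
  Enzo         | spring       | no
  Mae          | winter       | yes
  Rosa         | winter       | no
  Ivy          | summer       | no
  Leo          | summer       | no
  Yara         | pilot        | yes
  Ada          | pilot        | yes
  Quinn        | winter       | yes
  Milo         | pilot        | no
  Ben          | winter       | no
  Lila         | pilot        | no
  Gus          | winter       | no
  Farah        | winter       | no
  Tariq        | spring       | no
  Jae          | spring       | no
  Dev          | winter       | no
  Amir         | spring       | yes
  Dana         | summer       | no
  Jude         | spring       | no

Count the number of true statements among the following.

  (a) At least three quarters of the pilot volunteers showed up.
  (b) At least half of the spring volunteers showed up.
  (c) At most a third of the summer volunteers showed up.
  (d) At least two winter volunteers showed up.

(a) pilot: |A| = 8, |A ∩ B| = 5; needs |A ∩ B| / |A| ≥ 3/4 — false.
(b) spring: |A| = 8, |A ∩ B| = 3; needs |A ∩ B| ≥ |A ∖ B| — false.
(c) summer: |A| = 6, |A ∩ B| = 2; needs |A ∩ B| / |A| ≤ 1/3 — true.
(d) winter: |A| = 9, |A ∩ B| = 2; needs |A ∩ B| ≥ 2 — true.

2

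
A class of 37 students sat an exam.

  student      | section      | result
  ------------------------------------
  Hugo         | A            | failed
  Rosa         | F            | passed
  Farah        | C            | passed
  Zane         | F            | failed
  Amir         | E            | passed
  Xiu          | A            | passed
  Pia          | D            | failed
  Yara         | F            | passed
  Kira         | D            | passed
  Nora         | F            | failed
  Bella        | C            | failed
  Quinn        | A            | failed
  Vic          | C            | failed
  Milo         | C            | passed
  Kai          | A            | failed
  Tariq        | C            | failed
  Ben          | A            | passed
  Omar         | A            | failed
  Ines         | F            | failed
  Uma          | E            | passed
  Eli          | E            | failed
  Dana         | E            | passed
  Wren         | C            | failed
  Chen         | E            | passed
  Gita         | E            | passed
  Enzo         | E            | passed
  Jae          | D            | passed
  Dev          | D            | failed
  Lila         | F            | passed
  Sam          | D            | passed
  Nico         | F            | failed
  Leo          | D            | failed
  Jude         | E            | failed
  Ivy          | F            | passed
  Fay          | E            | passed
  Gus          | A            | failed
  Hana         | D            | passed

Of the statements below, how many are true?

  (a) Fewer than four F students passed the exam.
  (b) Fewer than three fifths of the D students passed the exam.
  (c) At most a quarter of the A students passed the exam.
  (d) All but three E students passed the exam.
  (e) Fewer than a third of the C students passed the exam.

(a) F: |A| = 8, |A ∩ B| = 4; needs |A ∩ B| < 4 — false.
(b) D: |A| = 7, |A ∩ B| = 4; needs |A ∩ B| / |A| < 3/5 — true.
(c) A: |A| = 7, |A ∩ B| = 2; needs |A ∩ B| / |A| ≤ 1/4 — false.
(d) E: |A| = 9, |A ∩ B| = 7; needs |A ∖ B| = 3 — false.
(e) C: |A| = 6, |A ∩ B| = 2; needs |A ∩ B| / |A| < 1/3 — false.

1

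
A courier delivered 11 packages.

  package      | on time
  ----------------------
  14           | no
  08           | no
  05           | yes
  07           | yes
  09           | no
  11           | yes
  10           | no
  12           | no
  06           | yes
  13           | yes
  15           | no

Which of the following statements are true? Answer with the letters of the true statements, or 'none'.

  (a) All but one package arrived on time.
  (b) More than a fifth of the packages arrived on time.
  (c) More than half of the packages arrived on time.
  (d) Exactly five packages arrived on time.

(b), (d)

|A| = 11, |A ∩ B| = 5, |A ∖ B| = 6.
(a) |A ∖ B| = 1: fails.
(b) |A ∩ B| / |A| > 1/5: holds.
(c) |A ∩ B| > |A ∖ B|: fails.
(d) |A ∩ B| = 5: holds.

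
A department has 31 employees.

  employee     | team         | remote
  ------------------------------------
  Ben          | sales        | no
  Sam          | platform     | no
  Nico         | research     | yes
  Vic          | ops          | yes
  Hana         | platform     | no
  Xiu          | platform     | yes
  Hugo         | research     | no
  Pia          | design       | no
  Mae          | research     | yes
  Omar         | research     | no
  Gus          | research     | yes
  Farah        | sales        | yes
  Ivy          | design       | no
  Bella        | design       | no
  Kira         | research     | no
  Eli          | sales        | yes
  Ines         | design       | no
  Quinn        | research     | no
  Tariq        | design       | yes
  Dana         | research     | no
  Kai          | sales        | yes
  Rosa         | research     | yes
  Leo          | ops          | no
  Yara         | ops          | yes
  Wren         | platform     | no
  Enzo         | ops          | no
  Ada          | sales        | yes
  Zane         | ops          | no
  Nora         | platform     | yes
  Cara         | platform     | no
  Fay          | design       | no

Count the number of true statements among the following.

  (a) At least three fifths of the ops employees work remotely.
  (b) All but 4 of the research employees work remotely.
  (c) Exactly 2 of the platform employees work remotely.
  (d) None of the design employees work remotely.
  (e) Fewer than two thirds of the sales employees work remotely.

1

(a) ops: |A| = 5, |A ∩ B| = 2; needs |A ∩ B| / |A| ≥ 3/5 — false.
(b) research: |A| = 9, |A ∩ B| = 4; needs |A ∖ B| = 4 — false.
(c) platform: |A| = 6, |A ∩ B| = 2; needs |A ∩ B| = 2 — true.
(d) design: |A| = 6, |A ∩ B| = 1; needs A ∩ B = ∅ (|A ∩ B| = 0) — false.
(e) sales: |A| = 5, |A ∩ B| = 4; needs |A ∩ B| / |A| < 2/3 — false.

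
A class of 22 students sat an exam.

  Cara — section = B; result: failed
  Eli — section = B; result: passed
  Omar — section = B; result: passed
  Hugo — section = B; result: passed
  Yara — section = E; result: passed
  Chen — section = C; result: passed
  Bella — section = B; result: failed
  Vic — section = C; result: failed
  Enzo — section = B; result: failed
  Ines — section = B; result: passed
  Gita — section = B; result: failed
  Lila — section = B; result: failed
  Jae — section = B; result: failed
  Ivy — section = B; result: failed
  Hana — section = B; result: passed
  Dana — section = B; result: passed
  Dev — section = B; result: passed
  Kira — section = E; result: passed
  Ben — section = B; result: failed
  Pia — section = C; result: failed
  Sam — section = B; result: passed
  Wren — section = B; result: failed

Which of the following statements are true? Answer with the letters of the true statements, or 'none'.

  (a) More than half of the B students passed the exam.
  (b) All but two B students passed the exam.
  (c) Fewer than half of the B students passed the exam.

(c)

|A| = 17, |A ∩ B| = 8, |A ∖ B| = 9.
(a) |A ∩ B| > |A ∖ B|: fails.
(b) |A ∖ B| = 2: fails.
(c) |A ∩ B| < |A ∖ B|: holds.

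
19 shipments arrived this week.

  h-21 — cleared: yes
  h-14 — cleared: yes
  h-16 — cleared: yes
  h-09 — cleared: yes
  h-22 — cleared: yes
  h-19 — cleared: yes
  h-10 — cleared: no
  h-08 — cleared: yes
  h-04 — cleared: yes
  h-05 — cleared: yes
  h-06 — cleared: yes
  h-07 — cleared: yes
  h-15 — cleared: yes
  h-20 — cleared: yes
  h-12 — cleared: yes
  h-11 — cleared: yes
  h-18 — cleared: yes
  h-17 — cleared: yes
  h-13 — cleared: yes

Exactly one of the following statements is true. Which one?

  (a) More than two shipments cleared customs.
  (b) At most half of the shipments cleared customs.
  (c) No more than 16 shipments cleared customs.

|A| = 19, |A ∩ B| = 18, |A ∖ B| = 1.
(a) requires |A ∩ B| > 2: true.
(b) requires |A ∩ B| ≤ |A ∖ B|: false.
(c) requires |A ∩ B| ≤ 16: false.

(a)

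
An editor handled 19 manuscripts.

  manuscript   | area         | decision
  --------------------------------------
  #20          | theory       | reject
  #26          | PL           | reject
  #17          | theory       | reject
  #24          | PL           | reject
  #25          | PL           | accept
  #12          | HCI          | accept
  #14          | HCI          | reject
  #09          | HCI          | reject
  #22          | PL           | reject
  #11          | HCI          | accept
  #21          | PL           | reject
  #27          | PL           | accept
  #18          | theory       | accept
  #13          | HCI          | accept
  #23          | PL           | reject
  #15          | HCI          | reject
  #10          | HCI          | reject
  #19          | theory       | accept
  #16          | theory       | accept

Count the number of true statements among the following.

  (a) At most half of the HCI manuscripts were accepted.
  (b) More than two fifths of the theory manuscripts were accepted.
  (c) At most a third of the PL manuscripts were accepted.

(a) HCI: |A| = 7, |A ∩ B| = 3; needs |A ∩ B| ≤ |A ∖ B| — true.
(b) theory: |A| = 5, |A ∩ B| = 3; needs |A ∩ B| / |A| > 2/5 — true.
(c) PL: |A| = 7, |A ∩ B| = 2; needs |A ∩ B| / |A| ≤ 1/3 — true.

3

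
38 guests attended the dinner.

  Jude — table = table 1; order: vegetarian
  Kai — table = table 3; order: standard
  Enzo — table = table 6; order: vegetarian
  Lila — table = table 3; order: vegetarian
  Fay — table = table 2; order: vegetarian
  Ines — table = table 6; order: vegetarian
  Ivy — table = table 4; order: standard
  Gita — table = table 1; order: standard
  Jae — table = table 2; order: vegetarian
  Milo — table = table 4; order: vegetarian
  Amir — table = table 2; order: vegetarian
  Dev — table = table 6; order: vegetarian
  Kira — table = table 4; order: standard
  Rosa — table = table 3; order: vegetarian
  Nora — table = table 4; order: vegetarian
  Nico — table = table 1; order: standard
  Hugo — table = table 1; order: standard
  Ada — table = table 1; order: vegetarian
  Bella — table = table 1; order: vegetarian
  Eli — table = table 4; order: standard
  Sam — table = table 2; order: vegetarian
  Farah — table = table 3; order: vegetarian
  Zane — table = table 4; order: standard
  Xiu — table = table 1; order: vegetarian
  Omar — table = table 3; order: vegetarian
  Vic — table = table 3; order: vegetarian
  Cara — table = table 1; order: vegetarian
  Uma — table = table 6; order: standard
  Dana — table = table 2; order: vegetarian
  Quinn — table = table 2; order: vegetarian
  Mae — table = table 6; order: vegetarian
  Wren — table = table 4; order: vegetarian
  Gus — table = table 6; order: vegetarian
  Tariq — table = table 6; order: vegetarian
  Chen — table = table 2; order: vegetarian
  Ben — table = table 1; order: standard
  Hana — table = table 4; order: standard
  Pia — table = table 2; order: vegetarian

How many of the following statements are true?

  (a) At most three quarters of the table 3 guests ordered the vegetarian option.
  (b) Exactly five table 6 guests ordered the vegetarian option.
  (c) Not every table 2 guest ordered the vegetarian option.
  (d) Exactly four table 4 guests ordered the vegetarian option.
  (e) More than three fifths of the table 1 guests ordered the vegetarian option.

0

(a) table 3: |A| = 6, |A ∩ B| = 5; needs |A ∩ B| / |A| ≤ 3/4 — false.
(b) table 6: |A| = 7, |A ∩ B| = 6; needs |A ∩ B| = 5 — false.
(c) table 2: |A| = 8, |A ∩ B| = 8; needs A ⊄ B (|A ∖ B| ≥ 1) — false.
(d) table 4: |A| = 8, |A ∩ B| = 3; needs |A ∩ B| = 4 — false.
(e) table 1: |A| = 9, |A ∩ B| = 5; needs |A ∩ B| / |A| > 3/5 — false.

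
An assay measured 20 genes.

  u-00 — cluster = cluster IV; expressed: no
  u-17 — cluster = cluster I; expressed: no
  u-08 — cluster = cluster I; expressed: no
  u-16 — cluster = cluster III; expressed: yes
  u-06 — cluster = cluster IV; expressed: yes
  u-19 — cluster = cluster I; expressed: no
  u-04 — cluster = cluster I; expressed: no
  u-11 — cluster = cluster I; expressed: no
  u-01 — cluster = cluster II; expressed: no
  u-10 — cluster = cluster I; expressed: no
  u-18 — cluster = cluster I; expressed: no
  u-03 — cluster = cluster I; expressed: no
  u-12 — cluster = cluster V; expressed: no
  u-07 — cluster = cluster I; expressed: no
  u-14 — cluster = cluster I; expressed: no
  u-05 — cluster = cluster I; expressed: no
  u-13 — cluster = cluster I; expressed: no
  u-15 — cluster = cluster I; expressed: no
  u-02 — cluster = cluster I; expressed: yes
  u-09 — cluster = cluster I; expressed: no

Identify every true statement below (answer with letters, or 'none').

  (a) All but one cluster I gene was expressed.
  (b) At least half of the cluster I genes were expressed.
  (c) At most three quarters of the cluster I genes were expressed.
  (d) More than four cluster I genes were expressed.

|A| = 15, |A ∩ B| = 1, |A ∖ B| = 14.
(a) |A ∖ B| = 1: fails.
(b) |A ∩ B| ≥ |A ∖ B|: fails.
(c) |A ∩ B| / |A| ≤ 3/4: holds.
(d) |A ∩ B| > 4: fails.

(c)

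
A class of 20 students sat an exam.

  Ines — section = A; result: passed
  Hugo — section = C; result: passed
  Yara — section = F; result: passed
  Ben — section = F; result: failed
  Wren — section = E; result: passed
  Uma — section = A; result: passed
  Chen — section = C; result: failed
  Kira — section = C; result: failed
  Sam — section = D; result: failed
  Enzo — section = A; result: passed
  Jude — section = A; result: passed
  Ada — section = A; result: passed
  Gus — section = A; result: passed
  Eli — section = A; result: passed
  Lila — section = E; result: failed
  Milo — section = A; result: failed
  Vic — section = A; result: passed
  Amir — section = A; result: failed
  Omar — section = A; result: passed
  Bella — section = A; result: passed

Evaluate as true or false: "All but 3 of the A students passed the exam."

False

The determiner here denotes the relation: |A ∖ B| = 3.
A (the restrictor) = {Ines, Uma, Enzo, Jude, Ada, Gus, Eli, Milo, Vic, Amir, Omar, Bella}, |A| = 12.
A ∖ B = {Milo, Amir}, so |A ∖ B| = 2.
|A ∖ B| = 2, so the statement is false.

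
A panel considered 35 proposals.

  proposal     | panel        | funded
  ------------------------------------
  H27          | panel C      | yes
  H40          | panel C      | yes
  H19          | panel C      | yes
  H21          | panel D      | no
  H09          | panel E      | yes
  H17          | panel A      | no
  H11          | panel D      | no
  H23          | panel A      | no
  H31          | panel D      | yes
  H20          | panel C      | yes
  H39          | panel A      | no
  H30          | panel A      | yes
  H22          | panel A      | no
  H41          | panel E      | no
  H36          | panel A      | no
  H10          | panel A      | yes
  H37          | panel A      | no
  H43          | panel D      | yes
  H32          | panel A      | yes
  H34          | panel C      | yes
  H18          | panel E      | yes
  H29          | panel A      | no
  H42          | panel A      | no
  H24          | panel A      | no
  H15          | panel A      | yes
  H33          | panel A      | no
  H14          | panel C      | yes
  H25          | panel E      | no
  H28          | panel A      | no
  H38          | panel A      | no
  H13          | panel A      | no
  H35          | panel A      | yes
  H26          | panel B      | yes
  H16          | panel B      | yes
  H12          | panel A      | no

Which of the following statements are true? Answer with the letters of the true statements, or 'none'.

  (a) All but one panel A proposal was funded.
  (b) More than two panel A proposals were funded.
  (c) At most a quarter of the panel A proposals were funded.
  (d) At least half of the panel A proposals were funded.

|A| = 19, |A ∩ B| = 5, |A ∖ B| = 14.
(a) |A ∖ B| = 1: fails.
(b) |A ∩ B| > 2: holds.
(c) |A ∩ B| / |A| ≤ 1/4: fails.
(d) |A ∩ B| ≥ |A ∖ B|: fails.

(b)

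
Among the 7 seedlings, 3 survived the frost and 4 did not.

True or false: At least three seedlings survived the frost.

'At least three seedlings survived the frost' holds iff |A ∩ B| ≥ 3.
|A| = 7, |A ∩ B| = 3, |A ∖ B| = 4.
|A ∩ B| = 3, so the statement is true.

True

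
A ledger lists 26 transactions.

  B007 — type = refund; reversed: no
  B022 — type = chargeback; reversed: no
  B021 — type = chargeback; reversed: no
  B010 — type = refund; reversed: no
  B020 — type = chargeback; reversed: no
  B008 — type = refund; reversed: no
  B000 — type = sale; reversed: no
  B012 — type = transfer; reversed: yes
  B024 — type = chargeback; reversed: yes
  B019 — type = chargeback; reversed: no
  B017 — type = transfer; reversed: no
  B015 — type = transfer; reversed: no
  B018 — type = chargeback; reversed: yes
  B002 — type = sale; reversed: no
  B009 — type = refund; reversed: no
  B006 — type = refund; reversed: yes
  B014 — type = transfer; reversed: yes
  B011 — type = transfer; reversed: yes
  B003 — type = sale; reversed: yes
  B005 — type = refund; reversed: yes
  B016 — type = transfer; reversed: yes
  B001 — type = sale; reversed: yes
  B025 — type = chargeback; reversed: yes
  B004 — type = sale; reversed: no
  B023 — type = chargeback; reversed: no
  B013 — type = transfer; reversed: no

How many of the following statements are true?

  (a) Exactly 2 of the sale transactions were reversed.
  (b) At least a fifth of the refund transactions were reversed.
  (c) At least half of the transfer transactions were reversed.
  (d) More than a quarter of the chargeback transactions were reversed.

4

(a) sale: |A| = 5, |A ∩ B| = 2; needs |A ∩ B| = 2 — true.
(b) refund: |A| = 6, |A ∩ B| = 2; needs |A ∩ B| / |A| ≥ 1/5 — true.
(c) transfer: |A| = 7, |A ∩ B| = 4; needs |A ∩ B| ≥ |A ∖ B| — true.
(d) chargeback: |A| = 8, |A ∩ B| = 3; needs |A ∩ B| / |A| > 1/4 — true.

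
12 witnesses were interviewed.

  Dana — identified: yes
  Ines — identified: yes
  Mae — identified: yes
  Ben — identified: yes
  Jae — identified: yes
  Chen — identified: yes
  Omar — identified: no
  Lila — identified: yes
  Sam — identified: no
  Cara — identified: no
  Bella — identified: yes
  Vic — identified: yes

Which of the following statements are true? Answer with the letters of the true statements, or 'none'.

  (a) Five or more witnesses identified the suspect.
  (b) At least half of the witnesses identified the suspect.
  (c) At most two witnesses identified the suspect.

(a), (b)

|A| = 12, |A ∩ B| = 9, |A ∖ B| = 3.
(a) |A ∩ B| ≥ 5: holds.
(b) |A ∩ B| ≥ |A ∖ B|: holds.
(c) |A ∩ B| ≤ 2: fails.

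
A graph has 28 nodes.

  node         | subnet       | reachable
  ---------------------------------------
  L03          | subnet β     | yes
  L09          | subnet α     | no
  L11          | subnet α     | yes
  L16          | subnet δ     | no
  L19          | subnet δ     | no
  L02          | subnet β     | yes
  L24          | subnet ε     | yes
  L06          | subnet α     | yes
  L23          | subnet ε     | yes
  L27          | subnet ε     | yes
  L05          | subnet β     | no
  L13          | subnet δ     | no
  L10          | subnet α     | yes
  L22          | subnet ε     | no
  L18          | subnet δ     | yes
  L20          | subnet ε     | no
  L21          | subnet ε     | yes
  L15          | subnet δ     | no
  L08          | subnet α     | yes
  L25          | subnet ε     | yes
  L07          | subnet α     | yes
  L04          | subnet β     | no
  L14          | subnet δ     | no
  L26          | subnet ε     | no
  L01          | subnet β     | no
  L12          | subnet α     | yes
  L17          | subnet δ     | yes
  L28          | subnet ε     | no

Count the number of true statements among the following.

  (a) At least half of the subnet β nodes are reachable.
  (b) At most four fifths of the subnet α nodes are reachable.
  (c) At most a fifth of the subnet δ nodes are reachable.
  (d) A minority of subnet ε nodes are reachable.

(a) subnet β: |A| = 5, |A ∩ B| = 2; needs |A ∩ B| ≥ |A ∖ B| — false.
(b) subnet α: |A| = 7, |A ∩ B| = 6; needs |A ∩ B| / |A| ≤ 4/5 — false.
(c) subnet δ: |A| = 7, |A ∩ B| = 2; needs |A ∩ B| / |A| ≤ 1/5 — false.
(d) subnet ε: |A| = 9, |A ∩ B| = 5; needs |A ∩ B| < |A ∖ B| — false.

0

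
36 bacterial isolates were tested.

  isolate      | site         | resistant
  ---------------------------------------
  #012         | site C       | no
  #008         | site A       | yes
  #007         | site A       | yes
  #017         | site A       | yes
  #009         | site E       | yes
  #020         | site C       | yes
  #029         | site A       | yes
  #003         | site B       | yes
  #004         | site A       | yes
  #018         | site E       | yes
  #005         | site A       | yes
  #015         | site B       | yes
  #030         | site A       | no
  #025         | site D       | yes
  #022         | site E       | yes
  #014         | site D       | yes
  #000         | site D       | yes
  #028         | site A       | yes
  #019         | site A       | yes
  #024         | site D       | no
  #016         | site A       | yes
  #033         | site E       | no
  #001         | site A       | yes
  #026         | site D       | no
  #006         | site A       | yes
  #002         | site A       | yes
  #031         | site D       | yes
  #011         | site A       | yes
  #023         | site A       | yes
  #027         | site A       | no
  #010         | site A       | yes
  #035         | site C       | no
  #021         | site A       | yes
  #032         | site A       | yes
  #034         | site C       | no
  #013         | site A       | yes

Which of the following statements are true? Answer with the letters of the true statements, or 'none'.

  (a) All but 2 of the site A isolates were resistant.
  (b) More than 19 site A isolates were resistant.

(a)

|A| = 20, |A ∩ B| = 18, |A ∖ B| = 2.
(a) |A ∖ B| = 2: holds.
(b) |A ∩ B| > 19: fails.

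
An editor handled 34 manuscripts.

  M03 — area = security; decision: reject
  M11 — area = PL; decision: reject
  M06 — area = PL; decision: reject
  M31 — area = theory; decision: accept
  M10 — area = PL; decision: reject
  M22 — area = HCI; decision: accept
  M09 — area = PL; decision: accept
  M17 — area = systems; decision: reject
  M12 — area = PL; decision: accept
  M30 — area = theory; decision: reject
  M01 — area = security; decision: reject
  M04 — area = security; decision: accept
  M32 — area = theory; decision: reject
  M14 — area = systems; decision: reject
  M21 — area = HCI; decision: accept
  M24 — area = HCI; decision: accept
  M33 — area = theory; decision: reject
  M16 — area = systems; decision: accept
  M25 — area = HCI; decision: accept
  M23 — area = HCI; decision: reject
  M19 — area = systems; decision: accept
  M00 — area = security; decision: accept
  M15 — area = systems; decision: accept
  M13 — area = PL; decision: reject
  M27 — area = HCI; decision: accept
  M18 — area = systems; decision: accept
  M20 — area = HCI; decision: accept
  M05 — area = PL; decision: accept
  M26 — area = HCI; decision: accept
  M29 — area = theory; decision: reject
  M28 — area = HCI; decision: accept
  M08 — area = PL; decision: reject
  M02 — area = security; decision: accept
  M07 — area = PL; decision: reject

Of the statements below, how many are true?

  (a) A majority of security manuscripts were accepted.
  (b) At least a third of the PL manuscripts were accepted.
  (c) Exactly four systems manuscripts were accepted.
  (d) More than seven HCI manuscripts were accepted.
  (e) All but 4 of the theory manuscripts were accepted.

5

(a) security: |A| = 5, |A ∩ B| = 3; needs |A ∩ B| > |A ∖ B| — true.
(b) PL: |A| = 9, |A ∩ B| = 3; needs |A ∩ B| / |A| ≥ 1/3 — true.
(c) systems: |A| = 6, |A ∩ B| = 4; needs |A ∩ B| = 4 — true.
(d) HCI: |A| = 9, |A ∩ B| = 8; needs |A ∩ B| > 7 — true.
(e) theory: |A| = 5, |A ∩ B| = 1; needs |A ∖ B| = 4 — true.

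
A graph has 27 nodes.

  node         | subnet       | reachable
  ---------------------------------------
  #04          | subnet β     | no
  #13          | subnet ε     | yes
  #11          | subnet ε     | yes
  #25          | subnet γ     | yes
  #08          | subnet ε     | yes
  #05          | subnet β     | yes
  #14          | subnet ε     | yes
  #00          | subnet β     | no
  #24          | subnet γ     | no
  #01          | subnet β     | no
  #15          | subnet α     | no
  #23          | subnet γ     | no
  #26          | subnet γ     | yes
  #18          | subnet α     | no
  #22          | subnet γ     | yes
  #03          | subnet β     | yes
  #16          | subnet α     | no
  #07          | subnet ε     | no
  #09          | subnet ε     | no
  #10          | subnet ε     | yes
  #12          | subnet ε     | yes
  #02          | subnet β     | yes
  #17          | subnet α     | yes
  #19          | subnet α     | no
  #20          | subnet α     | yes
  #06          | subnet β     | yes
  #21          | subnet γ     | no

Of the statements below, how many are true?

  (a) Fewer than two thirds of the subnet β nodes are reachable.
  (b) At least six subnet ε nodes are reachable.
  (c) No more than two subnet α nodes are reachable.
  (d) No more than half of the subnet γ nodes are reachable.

(a) subnet β: |A| = 7, |A ∩ B| = 4; needs |A ∩ B| / |A| < 2/3 — true.
(b) subnet ε: |A| = 8, |A ∩ B| = 6; needs |A ∩ B| ≥ 6 — true.
(c) subnet α: |A| = 6, |A ∩ B| = 2; needs |A ∩ B| ≤ 2 — true.
(d) subnet γ: |A| = 6, |A ∩ B| = 3; needs |A ∩ B| ≤ |A ∖ B| — true.

4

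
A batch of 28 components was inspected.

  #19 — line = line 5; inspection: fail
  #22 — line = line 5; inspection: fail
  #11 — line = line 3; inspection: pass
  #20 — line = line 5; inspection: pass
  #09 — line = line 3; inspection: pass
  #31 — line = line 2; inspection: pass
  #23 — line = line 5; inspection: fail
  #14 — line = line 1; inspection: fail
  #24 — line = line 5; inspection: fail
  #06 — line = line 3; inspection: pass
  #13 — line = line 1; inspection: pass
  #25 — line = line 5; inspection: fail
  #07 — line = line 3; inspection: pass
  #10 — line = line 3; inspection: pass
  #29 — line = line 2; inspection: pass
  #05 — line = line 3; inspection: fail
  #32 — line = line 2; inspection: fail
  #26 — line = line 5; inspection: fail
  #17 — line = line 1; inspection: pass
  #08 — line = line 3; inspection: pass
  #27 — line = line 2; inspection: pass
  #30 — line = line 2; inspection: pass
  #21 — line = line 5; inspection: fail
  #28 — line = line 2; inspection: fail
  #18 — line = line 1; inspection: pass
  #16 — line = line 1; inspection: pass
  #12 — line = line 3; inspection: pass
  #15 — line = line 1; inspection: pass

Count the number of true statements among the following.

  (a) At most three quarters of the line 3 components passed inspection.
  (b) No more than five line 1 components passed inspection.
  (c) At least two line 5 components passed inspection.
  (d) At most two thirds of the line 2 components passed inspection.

2

(a) line 3: |A| = 8, |A ∩ B| = 7; needs |A ∩ B| / |A| ≤ 3/4 — false.
(b) line 1: |A| = 6, |A ∩ B| = 5; needs |A ∩ B| ≤ 5 — true.
(c) line 5: |A| = 8, |A ∩ B| = 1; needs |A ∩ B| ≥ 2 — false.
(d) line 2: |A| = 6, |A ∩ B| = 4; needs |A ∩ B| / |A| ≤ 2/3 — true.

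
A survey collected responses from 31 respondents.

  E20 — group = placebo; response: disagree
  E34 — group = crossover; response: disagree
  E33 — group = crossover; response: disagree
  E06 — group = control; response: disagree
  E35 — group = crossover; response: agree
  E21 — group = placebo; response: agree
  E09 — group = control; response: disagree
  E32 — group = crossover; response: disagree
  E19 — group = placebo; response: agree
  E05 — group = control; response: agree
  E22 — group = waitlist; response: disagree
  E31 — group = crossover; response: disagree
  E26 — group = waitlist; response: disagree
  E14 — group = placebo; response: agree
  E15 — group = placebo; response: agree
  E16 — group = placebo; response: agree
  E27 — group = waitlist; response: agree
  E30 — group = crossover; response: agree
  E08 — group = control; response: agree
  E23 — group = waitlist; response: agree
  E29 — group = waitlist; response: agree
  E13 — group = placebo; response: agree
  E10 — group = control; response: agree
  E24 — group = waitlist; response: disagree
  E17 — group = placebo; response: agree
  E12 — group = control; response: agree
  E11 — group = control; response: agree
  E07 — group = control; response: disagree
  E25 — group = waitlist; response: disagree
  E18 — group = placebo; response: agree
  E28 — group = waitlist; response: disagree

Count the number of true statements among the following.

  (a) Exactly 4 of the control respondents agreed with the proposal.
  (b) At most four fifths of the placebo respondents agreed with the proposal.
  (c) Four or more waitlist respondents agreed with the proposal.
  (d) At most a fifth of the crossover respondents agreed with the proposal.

(a) control: |A| = 8, |A ∩ B| = 5; needs |A ∩ B| = 4 — false.
(b) placebo: |A| = 9, |A ∩ B| = 8; needs |A ∩ B| / |A| ≤ 4/5 — false.
(c) waitlist: |A| = 8, |A ∩ B| = 3; needs |A ∩ B| ≥ 4 — false.
(d) crossover: |A| = 6, |A ∩ B| = 2; needs |A ∩ B| / |A| ≤ 1/5 — false.

0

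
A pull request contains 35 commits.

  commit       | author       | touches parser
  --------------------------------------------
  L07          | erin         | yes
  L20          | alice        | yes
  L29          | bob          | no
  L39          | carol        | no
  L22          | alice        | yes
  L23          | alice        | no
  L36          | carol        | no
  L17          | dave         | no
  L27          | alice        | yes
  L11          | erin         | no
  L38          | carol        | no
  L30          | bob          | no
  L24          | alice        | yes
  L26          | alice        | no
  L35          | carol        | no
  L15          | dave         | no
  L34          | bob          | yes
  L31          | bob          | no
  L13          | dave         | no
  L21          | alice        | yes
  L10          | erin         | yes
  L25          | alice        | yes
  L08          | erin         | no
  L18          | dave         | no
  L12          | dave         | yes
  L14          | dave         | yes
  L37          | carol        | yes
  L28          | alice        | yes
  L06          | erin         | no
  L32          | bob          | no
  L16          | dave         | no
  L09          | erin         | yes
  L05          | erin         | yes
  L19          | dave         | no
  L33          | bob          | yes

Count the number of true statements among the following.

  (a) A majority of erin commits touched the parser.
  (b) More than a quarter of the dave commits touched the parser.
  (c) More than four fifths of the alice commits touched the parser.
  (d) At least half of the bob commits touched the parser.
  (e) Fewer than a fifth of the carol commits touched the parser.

1

(a) erin: |A| = 7, |A ∩ B| = 4; needs |A ∩ B| > |A ∖ B| — true.
(b) dave: |A| = 8, |A ∩ B| = 2; needs |A ∩ B| / |A| > 1/4 — false.
(c) alice: |A| = 9, |A ∩ B| = 7; needs |A ∩ B| / |A| > 4/5 — false.
(d) bob: |A| = 6, |A ∩ B| = 2; needs |A ∩ B| ≥ |A ∖ B| — false.
(e) carol: |A| = 5, |A ∩ B| = 1; needs |A ∩ B| / |A| < 1/5 — false.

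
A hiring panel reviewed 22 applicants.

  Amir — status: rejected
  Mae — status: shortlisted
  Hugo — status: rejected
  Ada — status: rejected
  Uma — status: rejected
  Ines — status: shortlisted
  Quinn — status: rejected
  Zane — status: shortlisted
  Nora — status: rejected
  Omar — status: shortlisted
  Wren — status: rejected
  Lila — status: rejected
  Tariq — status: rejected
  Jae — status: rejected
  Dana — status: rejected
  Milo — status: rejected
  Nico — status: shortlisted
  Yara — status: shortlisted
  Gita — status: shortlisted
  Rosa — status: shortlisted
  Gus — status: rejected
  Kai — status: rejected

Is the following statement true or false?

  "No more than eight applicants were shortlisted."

True

Truth condition: |A ∩ B| ≤ 8.
|A| = 22, |A ∩ B| = 8, |A ∖ B| = 14.
|A ∩ B| = 8, so the statement is true.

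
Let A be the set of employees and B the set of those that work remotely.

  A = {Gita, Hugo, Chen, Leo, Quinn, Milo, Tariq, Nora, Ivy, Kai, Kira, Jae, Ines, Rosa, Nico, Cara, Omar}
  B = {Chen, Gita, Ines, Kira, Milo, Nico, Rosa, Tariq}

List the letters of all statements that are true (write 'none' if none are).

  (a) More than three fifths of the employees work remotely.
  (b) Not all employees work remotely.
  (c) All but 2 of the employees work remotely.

|A| = 17, |A ∩ B| = 8, |A ∖ B| = 9.
(a) |A ∩ B| / |A| > 3/5: fails.
(b) A ⊄ B (|A ∖ B| ≥ 1): holds.
(c) |A ∖ B| = 2: fails.

(b)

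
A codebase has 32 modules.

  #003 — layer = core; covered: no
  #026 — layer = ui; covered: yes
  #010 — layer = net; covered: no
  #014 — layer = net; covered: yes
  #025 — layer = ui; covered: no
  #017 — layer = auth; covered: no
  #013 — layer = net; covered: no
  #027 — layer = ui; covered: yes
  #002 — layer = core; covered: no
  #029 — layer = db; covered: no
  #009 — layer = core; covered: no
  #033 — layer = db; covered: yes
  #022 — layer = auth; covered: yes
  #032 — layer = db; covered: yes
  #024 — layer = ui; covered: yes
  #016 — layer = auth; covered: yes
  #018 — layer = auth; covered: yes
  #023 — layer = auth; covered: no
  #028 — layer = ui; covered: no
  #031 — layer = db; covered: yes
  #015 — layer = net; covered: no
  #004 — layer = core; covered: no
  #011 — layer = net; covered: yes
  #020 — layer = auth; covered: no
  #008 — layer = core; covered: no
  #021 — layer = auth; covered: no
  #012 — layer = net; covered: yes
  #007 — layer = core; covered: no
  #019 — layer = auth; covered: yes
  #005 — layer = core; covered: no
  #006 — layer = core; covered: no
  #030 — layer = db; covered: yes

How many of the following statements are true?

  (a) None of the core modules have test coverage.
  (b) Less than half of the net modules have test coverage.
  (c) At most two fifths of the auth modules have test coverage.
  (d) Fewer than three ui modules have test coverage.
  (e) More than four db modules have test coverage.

(a) core: |A| = 8, |A ∩ B| = 0; needs A ∩ B = ∅ (|A ∩ B| = 0) — true.
(b) net: |A| = 6, |A ∩ B| = 3; needs |A ∩ B| < |A ∖ B| — false.
(c) auth: |A| = 8, |A ∩ B| = 4; needs |A ∩ B| / |A| ≤ 2/5 — false.
(d) ui: |A| = 5, |A ∩ B| = 3; needs |A ∩ B| < 3 — false.
(e) db: |A| = 5, |A ∩ B| = 4; needs |A ∩ B| > 4 — false.

1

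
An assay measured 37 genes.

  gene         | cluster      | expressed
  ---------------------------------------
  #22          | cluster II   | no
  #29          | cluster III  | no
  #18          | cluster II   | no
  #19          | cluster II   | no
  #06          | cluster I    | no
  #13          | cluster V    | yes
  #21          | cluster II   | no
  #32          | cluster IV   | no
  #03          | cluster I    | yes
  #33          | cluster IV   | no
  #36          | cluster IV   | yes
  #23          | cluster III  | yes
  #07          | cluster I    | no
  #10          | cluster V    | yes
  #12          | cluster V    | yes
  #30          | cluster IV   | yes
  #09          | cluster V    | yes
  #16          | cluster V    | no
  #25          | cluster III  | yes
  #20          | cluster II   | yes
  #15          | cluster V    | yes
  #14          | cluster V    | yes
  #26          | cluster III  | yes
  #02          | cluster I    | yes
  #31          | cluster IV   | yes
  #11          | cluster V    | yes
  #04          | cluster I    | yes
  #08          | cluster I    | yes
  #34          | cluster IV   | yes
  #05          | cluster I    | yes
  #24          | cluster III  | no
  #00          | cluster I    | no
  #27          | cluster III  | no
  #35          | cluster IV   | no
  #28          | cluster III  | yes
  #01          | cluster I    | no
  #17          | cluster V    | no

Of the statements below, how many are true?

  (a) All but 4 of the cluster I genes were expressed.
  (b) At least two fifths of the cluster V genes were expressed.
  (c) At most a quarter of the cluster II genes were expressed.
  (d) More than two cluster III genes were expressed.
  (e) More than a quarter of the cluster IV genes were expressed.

(a) cluster I: |A| = 9, |A ∩ B| = 5; needs |A ∖ B| = 4 — true.
(b) cluster V: |A| = 9, |A ∩ B| = 7; needs |A ∩ B| / |A| ≥ 2/5 — true.
(c) cluster II: |A| = 5, |A ∩ B| = 1; needs |A ∩ B| / |A| ≤ 1/4 — true.
(d) cluster III: |A| = 7, |A ∩ B| = 4; needs |A ∩ B| > 2 — true.
(e) cluster IV: |A| = 7, |A ∩ B| = 4; needs |A ∩ B| / |A| > 1/4 — true.

5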